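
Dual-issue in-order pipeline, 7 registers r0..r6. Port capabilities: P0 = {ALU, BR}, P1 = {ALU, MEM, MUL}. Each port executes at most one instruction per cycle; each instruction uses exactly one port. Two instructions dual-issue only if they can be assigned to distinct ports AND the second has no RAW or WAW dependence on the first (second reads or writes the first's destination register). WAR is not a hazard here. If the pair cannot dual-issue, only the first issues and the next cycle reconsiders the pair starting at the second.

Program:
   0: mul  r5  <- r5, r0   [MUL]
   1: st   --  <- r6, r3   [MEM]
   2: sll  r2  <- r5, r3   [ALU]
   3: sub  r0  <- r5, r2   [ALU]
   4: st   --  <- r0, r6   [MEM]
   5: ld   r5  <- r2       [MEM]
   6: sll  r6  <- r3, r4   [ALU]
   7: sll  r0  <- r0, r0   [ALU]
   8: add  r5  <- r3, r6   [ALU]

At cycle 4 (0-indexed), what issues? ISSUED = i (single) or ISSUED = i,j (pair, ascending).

  cy0 -> i0 (mul.MUL) no-port MUL/MEM
  cy1 -> i1/i2 (st.MEM;sll.ALU) 2-wide
  cy2 -> i3 (sub.ALU) RAW r0
  cy3 -> i4 (st.MEM) no-port MEM/MEM
  cy4 -> i5/i6 (ld.MEM;sll.ALU) 2-wide
  cy5 -> i7/i8 (sll.ALU;add.ALU) 2-wide

ISSUED = 5,6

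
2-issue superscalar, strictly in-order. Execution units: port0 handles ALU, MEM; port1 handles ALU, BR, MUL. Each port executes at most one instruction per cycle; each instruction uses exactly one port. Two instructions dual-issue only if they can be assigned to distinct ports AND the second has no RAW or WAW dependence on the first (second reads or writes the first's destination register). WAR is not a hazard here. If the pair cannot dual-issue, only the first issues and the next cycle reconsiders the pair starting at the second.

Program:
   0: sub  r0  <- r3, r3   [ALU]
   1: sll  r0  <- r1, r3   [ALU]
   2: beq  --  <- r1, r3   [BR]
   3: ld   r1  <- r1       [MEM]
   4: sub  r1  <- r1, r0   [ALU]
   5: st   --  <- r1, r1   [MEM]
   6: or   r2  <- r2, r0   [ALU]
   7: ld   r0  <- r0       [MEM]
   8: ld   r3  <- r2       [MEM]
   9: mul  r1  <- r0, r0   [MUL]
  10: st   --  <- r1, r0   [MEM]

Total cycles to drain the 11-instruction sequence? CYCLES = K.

CYCLES = 8

[0] i0  sub  -- WAW r0
[1] i1/i2  sll;beq  -- pair
[2] i3  ld  -- RAW+WAW r1
[3] i4  sub  -- RAW r1
[4] i5/i6  st;or  -- pair
[5] i7  ld  -- no-port MEM/MEM
[6] i8/i9  ld;mul  -- pair
[7] i10  st  -- tail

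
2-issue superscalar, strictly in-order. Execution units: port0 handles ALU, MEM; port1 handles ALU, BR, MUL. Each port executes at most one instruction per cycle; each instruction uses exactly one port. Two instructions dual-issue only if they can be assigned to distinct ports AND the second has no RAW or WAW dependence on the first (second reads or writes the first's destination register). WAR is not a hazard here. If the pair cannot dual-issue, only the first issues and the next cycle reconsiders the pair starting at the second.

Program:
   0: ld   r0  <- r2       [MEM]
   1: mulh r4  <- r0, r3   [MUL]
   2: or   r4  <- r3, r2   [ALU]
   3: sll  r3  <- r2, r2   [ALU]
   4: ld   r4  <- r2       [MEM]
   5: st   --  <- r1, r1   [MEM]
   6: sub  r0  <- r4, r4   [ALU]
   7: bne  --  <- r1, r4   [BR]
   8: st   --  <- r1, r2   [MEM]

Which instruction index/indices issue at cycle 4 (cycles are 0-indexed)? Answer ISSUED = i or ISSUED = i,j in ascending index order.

ISSUED = 5,6

0. ld.MEM @i0  | RAW r0
1. mulh.MUL @i1  | WAW r4
2. or.ALU;sll.ALU @i2/i3  | pair
3. ld.MEM @i4  | no-port MEM/MEM
4. st.MEM;sub.ALU @i5/i6  | pair
5. bne.BR;st.MEM @i7/i8  | pair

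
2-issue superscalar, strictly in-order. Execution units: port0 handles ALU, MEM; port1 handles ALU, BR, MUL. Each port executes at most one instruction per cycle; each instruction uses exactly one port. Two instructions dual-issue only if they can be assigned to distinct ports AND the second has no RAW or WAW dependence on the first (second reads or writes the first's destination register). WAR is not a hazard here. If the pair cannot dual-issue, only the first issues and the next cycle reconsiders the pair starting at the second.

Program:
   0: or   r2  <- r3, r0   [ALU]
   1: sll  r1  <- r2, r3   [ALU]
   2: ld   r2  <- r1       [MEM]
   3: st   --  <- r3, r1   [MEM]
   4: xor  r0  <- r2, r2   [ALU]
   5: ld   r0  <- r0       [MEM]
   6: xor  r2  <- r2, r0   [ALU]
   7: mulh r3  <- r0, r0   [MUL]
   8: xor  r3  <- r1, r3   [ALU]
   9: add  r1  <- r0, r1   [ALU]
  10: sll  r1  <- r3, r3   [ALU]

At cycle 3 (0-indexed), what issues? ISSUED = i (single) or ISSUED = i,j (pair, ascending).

[0] i0  or.ALU  -- RAW r2
[1] i1  sll.ALU  -- RAW r1
[2] i2  ld.MEM  -- no-port MEM/MEM
[3] i3/i4  st.MEM;xor.ALU  -- pair
[4] i5  ld.MEM  -- RAW r0
[5] i6/i7  xor.ALU;mulh.MUL  -- pair
[6] i8/i9  xor.ALU;add.ALU  -- pair
[7] i10  sll.ALU  -- tail

ISSUED = 3,4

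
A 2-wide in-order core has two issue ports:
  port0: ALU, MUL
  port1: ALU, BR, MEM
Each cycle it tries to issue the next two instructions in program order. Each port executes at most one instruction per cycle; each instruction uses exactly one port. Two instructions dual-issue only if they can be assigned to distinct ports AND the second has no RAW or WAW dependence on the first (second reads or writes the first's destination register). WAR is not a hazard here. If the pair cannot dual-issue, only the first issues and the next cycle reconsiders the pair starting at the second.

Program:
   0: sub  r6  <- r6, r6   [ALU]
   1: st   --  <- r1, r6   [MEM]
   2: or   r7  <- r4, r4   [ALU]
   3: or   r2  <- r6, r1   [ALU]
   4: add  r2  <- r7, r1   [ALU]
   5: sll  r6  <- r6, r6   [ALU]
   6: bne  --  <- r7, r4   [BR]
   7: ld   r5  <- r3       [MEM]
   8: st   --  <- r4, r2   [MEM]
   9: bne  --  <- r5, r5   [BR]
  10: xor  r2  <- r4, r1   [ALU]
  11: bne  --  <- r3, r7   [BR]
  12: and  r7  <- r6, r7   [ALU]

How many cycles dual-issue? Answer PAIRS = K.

PAIRS = 4

0. sub.ALU @i0  | RAW r6
1. st.MEM+or.ALU @i1+i2  | 2-wide
2. or.ALU @i3  | WAW r2
3. add.ALU+sll.ALU @i4+i5  | 2-wide
4. bne.BR @i6  | no-port BR/MEM
5. ld.MEM @i7  | no-port MEM/MEM
6. st.MEM @i8  | no-port MEM/BR
7. bne.BR+xor.ALU @i9+i10  | 2-wide
8. bne.BR+and.ALU @i11+i12  | 2-wide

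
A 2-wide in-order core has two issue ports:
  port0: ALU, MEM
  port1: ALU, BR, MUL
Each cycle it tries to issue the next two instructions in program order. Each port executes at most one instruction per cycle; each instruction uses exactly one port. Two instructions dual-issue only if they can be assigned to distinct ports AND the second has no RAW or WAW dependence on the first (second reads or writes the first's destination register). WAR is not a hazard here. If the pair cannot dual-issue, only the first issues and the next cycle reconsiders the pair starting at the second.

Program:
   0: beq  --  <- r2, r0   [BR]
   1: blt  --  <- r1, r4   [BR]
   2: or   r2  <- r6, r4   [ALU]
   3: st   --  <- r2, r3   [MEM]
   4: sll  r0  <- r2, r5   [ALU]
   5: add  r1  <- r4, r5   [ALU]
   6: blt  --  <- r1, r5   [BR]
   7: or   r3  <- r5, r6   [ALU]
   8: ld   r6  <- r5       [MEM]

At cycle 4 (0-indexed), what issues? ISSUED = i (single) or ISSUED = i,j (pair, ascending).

ISSUED = 6,7

#0 head=0: beq.BR i0 no-port BR/BR
#1 head=1: blt.BR;or.ALU i1+i2 dual
#2 head=3: st.MEM;sll.ALU i3+i4 dual
#3 head=5: add.ALU i5 RAW r1
#4 head=6: blt.BR;or.ALU i6+i7 dual
#5 head=8: ld.MEM i8 tail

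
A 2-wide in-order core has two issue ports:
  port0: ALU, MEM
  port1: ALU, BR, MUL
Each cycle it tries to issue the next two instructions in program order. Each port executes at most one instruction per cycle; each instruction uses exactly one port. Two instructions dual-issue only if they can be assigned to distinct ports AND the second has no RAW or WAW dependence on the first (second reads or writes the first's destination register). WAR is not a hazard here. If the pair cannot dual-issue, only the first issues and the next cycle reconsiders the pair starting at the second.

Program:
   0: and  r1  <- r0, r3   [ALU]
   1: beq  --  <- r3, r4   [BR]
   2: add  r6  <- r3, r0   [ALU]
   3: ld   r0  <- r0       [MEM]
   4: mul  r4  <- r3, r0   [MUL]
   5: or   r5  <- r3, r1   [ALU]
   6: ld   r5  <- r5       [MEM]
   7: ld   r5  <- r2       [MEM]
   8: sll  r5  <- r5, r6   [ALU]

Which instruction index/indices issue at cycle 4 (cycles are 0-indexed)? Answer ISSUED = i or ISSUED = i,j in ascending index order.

ISSUED = 7

t=0 i0,i1:and.ALU beq.BR ; pair
t=1 i2,i3:add.ALU ld.MEM ; pair
t=2 i4,i5:mul.MUL or.ALU ; pair
t=3 i6:ld.MEM ; no-port MEM/MEM
t=4 i7:ld.MEM ; RAW+WAW r5
t=5 i8:sll.ALU ; tail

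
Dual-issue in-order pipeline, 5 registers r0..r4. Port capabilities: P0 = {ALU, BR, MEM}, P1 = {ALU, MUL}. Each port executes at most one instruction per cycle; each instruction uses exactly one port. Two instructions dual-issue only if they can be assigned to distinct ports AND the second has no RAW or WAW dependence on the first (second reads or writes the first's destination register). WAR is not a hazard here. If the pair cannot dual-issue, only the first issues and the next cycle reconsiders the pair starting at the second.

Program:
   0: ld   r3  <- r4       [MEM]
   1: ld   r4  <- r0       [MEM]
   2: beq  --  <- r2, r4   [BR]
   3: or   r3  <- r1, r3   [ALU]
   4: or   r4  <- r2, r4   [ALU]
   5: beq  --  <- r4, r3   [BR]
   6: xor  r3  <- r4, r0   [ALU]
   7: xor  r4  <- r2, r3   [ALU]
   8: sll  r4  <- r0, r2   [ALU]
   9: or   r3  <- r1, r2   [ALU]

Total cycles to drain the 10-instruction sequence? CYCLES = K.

#0 head=0: ld.MEM i0 no-port MEM/MEM
#1 head=1: ld.MEM i1 no-port MEM/BR
#2 head=2: beq.BR or.ALU i2+i3 dual
#3 head=4: or.ALU i4 RAW r4
#4 head=5: beq.BR xor.ALU i5+i6 dual
#5 head=7: xor.ALU i7 WAW r4
#6 head=8: sll.ALU or.ALU i8+i9 dual

CYCLES = 7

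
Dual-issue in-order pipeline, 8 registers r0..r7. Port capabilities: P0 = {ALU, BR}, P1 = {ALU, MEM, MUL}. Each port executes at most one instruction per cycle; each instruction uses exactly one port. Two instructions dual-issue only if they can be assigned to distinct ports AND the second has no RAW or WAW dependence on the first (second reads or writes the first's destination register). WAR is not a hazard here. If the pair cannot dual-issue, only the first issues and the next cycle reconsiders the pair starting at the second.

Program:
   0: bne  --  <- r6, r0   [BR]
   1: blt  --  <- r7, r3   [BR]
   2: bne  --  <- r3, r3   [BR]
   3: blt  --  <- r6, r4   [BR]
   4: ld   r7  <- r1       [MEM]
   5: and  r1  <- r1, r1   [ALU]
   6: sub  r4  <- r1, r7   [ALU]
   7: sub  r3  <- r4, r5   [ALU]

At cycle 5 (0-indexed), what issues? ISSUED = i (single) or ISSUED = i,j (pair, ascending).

ISSUED = 6

[0] i0  bne.BR  -- no-port BR/BR
[1] i1  blt.BR  -- no-port BR/BR
[2] i2  bne.BR  -- no-port BR/BR
[3] i3/i4  blt.BR/ld.MEM  -- dual
[4] i5  and.ALU  -- RAW r1
[5] i6  sub.ALU  -- RAW r4
[6] i7  sub.ALU  -- tail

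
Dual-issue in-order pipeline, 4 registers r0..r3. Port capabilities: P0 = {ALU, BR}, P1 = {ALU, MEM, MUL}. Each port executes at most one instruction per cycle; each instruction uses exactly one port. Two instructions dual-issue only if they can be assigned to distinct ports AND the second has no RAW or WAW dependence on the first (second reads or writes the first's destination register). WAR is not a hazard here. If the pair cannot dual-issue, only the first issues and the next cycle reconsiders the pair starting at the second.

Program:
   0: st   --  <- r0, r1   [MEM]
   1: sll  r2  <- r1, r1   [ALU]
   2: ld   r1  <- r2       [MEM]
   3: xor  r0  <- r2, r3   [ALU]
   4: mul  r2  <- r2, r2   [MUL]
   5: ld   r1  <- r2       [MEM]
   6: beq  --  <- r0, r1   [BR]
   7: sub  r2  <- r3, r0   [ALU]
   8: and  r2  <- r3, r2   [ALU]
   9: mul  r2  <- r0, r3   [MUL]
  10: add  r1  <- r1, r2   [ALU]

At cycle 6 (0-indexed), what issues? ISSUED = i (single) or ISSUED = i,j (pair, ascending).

ISSUED = 9

c0: i0+i1 st.MEM/sll.ALU  pair
c1: i2+i3 ld.MEM/xor.ALU  pair
c2: i4 mul.MUL  no-port MUL/MEM
c3: i5 ld.MEM  RAW r1
c4: i6+i7 beq.BR/sub.ALU  pair
c5: i8 and.ALU  WAW r2
c6: i9 mul.MUL  RAW r2
c7: i10 add.ALU  tail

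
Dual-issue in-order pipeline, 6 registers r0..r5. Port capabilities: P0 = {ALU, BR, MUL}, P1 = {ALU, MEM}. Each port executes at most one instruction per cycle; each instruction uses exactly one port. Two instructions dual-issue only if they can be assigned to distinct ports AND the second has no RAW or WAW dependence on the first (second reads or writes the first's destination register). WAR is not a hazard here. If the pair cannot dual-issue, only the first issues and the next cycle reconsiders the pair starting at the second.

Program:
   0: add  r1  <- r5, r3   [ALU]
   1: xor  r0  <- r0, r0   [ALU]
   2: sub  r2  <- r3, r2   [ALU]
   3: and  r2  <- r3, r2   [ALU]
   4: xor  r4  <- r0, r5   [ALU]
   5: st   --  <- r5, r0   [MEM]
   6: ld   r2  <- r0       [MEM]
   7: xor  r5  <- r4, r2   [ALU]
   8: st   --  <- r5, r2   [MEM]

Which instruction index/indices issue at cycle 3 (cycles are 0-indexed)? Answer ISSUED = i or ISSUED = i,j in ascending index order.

ISSUED = 5

[0] i0&i1  add.ALU xor.ALU  -- 2-wide
[1] i2  sub.ALU  -- RAW+WAW r2
[2] i3&i4  and.ALU xor.ALU  -- 2-wide
[3] i5  st.MEM  -- no-port MEM/MEM
[4] i6  ld.MEM  -- RAW r2
[5] i7  xor.ALU  -- RAW r5
[6] i8  st.MEM  -- tail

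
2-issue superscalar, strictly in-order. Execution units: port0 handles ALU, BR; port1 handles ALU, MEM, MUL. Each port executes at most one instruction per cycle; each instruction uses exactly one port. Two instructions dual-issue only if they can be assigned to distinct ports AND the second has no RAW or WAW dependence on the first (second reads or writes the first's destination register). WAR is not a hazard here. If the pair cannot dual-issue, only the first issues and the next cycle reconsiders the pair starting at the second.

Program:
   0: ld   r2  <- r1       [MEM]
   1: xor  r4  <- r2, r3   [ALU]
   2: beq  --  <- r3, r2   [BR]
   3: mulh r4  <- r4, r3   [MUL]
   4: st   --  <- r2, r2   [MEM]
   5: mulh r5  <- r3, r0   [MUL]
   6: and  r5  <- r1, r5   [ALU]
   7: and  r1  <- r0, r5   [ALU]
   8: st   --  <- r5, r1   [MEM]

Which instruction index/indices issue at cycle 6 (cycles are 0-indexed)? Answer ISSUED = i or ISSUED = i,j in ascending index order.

ISSUED = 7

  cy0 -> i0 (ld) RAW r2
  cy1 -> i1+i2 (xor/beq) dual
  cy2 -> i3 (mulh) no-port MUL/MEM
  cy3 -> i4 (st) no-port MEM/MUL
  cy4 -> i5 (mulh) RAW+WAW r5
  cy5 -> i6 (and) RAW r5
  cy6 -> i7 (and) RAW r1
  cy7 -> i8 (st) tail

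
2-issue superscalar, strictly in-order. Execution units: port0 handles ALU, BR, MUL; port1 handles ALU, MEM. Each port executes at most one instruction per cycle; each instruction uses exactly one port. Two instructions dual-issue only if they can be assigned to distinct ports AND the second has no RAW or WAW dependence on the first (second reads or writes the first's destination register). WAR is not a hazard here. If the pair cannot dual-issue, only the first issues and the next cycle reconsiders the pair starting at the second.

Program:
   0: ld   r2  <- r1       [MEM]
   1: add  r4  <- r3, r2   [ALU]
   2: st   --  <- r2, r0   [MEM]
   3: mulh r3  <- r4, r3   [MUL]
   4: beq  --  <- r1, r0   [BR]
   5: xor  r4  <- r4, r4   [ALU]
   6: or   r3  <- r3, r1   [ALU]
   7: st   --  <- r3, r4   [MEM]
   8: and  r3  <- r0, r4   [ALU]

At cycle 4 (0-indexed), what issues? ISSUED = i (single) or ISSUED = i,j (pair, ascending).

ISSUED = 6

[0] i0  ld  -- RAW r2
[1] i1,i2  add;st  -- pair
[2] i3  mulh  -- no-port MUL/BR
[3] i4,i5  beq;xor  -- pair
[4] i6  or  -- RAW r3
[5] i7,i8  st;and  -- pair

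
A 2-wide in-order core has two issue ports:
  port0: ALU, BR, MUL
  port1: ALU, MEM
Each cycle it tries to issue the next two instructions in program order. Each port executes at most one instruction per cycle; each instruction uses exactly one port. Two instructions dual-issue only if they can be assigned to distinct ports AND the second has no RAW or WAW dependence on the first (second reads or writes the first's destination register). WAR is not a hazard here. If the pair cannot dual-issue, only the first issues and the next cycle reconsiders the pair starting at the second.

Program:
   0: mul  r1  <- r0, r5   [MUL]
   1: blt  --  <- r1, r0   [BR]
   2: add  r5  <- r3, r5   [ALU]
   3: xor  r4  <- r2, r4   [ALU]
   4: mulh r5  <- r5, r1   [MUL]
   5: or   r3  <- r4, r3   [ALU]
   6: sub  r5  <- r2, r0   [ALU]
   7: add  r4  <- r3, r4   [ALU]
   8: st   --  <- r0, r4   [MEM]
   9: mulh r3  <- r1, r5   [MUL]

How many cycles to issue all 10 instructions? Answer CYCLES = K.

0. mul @i0  | no-port MUL/BR
1. blt/add @i1+i2  | pair
2. xor/mulh @i3+i4  | pair
3. or/sub @i5+i6  | pair
4. add @i7  | RAW r4
5. st/mulh @i8+i9  | pair

CYCLES = 6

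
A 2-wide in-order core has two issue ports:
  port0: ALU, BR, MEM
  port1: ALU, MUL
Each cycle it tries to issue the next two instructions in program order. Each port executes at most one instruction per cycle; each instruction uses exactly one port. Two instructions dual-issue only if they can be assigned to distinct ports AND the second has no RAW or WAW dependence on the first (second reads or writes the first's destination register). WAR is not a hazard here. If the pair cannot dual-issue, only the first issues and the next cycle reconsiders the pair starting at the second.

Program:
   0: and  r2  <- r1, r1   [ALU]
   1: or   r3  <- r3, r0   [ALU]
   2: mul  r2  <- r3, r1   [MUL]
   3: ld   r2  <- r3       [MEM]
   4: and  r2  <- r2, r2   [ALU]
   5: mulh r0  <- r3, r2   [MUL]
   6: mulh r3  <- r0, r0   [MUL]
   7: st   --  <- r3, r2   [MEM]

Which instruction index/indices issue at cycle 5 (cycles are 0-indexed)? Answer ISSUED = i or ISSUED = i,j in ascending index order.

c0: i0/i1 and/or  pair
c1: i2 mul  WAW r2
c2: i3 ld  RAW+WAW r2
c3: i4 and  RAW r2
c4: i5 mulh  no-port MUL/MUL
c5: i6 mulh  RAW r3
c6: i7 st  tail

ISSUED = 6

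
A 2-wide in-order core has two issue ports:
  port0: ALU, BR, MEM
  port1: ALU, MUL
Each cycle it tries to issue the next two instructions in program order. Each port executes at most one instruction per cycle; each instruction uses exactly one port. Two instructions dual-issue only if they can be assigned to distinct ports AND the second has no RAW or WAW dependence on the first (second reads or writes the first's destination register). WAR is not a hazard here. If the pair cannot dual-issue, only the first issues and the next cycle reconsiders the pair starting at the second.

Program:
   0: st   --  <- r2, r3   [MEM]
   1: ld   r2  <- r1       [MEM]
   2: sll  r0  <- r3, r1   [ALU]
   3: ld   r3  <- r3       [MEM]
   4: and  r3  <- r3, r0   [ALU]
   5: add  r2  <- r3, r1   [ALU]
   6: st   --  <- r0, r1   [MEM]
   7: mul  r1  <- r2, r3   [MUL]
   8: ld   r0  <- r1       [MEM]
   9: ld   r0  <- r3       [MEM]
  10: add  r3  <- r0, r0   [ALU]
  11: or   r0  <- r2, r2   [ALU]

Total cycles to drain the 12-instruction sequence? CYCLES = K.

CYCLES = 9

t=0 i0:st ; no-port MEM/MEM
t=1 i1,i2:ld;sll ; pair
t=2 i3:ld ; RAW+WAW r3
t=3 i4:and ; RAW r3
t=4 i5,i6:add;st ; pair
t=5 i7:mul ; RAW r1
t=6 i8:ld ; no-port MEM/MEM
t=7 i9:ld ; RAW r0
t=8 i10,i11:add;or ; pair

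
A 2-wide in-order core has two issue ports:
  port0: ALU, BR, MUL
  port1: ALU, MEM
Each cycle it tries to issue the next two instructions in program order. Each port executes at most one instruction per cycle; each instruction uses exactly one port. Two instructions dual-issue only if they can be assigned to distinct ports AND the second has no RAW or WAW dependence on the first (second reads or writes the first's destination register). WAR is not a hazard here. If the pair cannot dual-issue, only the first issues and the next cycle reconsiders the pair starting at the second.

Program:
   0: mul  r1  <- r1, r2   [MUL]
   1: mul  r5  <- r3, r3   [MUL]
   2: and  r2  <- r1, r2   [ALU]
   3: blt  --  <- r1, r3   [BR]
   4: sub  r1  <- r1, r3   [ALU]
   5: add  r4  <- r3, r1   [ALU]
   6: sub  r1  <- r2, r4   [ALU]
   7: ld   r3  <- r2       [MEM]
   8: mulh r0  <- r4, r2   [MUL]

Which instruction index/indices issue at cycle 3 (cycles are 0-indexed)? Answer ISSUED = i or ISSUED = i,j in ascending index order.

0. mul.MUL @i0  | no-port MUL/MUL
1. mul.MUL;and.ALU @i1&i2  | pair
2. blt.BR;sub.ALU @i3&i4  | pair
3. add.ALU @i5  | RAW r4
4. sub.ALU;ld.MEM @i6&i7  | pair
5. mulh.MUL @i8  | tail

ISSUED = 5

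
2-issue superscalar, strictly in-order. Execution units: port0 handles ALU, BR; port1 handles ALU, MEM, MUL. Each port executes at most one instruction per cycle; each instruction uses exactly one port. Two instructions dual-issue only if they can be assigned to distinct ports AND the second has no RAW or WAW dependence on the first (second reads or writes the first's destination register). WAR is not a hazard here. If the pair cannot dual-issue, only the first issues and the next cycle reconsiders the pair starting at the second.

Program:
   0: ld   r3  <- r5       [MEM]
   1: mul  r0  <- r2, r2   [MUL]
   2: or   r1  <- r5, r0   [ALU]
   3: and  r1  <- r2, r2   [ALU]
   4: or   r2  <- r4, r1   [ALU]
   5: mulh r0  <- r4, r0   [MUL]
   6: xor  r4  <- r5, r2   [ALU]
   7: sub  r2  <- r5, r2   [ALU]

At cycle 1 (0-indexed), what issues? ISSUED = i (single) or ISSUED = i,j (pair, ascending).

0. ld @i0  | no-port MEM/MUL
1. mul @i1  | RAW r0
2. or @i2  | WAW r1
3. and @i3  | RAW r1
4. or mulh @i4,i5  | pair
5. xor sub @i6,i7  | pair

ISSUED = 1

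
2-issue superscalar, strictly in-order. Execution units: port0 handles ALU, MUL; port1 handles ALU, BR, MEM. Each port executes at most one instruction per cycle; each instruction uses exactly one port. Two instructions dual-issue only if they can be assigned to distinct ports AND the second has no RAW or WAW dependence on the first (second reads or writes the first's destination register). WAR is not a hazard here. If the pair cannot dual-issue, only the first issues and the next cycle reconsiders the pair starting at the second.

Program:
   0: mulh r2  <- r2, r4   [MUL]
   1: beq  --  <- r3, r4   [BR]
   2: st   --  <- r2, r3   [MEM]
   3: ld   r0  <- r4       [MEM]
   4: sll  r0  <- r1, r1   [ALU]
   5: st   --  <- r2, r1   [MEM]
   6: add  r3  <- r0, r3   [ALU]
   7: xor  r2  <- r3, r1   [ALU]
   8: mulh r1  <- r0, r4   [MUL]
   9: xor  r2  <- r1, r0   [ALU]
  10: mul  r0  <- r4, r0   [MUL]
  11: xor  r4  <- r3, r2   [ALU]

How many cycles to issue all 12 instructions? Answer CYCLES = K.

CYCLES = 8

[0] i0,i1  mulh+beq  -- 2-wide
[1] i2  st  -- no-port MEM/MEM
[2] i3  ld  -- WAW r0
[3] i4,i5  sll+st  -- 2-wide
[4] i6  add  -- RAW r3
[5] i7,i8  xor+mulh  -- 2-wide
[6] i9,i10  xor+mul  -- 2-wide
[7] i11  xor  -- tail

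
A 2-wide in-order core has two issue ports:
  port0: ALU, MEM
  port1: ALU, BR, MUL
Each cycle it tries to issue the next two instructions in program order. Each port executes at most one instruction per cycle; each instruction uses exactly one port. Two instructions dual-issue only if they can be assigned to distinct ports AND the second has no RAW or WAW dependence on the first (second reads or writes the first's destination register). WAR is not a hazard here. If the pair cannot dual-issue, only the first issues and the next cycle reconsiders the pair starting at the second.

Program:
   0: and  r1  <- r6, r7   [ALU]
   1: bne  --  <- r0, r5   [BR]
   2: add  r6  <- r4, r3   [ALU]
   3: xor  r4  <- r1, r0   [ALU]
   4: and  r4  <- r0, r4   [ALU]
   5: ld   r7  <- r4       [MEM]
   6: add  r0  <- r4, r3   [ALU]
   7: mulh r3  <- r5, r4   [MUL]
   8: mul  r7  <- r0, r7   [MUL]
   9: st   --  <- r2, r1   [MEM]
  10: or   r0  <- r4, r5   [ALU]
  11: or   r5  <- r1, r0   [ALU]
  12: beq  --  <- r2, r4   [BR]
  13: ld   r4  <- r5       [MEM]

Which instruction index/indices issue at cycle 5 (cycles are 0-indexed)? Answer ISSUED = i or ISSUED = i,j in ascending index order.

ISSUED = 8,9

[0] i0,i1  and+bne  -- pair
[1] i2,i3  add+xor  -- pair
[2] i4  and  -- RAW r4
[3] i5,i6  ld+add  -- pair
[4] i7  mulh  -- no-port MUL/MUL
[5] i8,i9  mul+st  -- pair
[6] i10  or  -- RAW r0
[7] i11,i12  or+beq  -- pair
[8] i13  ld  -- tail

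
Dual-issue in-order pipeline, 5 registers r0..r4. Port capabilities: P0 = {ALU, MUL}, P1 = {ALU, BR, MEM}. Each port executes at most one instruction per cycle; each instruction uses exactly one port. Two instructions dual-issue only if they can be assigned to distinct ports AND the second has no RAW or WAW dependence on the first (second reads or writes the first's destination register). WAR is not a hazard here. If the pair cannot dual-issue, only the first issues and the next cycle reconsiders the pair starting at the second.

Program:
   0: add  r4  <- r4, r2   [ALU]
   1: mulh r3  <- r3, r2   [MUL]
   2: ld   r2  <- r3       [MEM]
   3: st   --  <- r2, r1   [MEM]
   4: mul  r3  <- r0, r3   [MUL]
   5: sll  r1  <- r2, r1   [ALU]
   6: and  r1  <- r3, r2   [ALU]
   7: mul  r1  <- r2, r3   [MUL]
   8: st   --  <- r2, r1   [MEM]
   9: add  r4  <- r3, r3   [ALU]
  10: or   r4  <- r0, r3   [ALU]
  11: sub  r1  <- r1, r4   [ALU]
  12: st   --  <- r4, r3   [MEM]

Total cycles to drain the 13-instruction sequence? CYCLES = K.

CYCLES = 9

t=0 i0/i1:add mulh ; 2-wide
t=1 i2:ld ; no-port MEM/MEM
t=2 i3/i4:st mul ; 2-wide
t=3 i5:sll ; WAW r1
t=4 i6:and ; WAW r1
t=5 i7:mul ; RAW r1
t=6 i8/i9:st add ; 2-wide
t=7 i10:or ; RAW r4
t=8 i11/i12:sub st ; 2-wide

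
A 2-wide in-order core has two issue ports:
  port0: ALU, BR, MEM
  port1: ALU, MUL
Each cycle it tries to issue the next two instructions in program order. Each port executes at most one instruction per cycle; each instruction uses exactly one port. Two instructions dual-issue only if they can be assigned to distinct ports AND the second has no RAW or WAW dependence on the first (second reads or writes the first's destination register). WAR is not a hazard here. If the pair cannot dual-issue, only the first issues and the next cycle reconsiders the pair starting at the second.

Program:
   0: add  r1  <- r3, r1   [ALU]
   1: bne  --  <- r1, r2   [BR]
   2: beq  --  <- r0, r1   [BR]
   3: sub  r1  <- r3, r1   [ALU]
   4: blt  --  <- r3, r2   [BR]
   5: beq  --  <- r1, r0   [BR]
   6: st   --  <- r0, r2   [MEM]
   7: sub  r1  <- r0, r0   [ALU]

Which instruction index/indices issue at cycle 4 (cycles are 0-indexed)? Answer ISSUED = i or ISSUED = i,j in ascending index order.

  cy0 -> i0 (add) RAW r1
  cy1 -> i1 (bne) no-port BR/BR
  cy2 -> i2,i3 (beq sub) pair
  cy3 -> i4 (blt) no-port BR/BR
  cy4 -> i5 (beq) no-port BR/MEM
  cy5 -> i6,i7 (st sub) pair

ISSUED = 5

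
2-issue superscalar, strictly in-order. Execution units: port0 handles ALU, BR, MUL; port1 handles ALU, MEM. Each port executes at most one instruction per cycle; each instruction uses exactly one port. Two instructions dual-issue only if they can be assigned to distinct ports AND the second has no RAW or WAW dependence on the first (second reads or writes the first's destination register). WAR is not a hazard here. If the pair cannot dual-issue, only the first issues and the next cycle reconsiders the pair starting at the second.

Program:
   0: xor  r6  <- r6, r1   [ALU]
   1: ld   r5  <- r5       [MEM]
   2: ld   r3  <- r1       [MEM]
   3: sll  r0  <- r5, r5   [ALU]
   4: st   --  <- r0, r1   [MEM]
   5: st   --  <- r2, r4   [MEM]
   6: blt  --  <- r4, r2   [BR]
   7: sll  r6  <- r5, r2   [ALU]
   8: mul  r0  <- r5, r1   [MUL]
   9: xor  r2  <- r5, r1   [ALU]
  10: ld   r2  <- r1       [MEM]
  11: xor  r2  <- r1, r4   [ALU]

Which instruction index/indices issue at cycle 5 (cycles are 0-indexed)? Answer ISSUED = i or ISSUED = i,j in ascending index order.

#0 head=0: xor ld i0,i1 dual
#1 head=2: ld sll i2,i3 dual
#2 head=4: st i4 no-port MEM/MEM
#3 head=5: st blt i5,i6 dual
#4 head=7: sll mul i7,i8 dual
#5 head=9: xor i9 WAW r2
#6 head=10: ld i10 WAW r2
#7 head=11: xor i11 tail

ISSUED = 9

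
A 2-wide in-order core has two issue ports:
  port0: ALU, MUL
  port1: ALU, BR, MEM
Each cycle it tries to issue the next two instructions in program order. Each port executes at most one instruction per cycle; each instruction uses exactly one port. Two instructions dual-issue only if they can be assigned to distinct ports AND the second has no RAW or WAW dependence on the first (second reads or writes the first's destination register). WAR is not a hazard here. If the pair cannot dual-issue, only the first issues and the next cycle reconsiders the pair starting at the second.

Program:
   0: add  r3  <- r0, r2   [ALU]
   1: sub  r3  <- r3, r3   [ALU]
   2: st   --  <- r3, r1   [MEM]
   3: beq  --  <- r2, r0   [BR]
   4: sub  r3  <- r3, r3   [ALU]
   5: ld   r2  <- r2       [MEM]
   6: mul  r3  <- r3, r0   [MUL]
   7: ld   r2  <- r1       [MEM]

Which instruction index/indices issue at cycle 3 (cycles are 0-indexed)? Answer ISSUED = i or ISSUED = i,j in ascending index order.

#0 head=0: add i0 RAW+WAW r3
#1 head=1: sub i1 RAW r3
#2 head=2: st i2 no-port MEM/BR
#3 head=3: beq sub i3+i4 2-wide
#4 head=5: ld mul i5+i6 2-wide
#5 head=7: ld i7 tail

ISSUED = 3,4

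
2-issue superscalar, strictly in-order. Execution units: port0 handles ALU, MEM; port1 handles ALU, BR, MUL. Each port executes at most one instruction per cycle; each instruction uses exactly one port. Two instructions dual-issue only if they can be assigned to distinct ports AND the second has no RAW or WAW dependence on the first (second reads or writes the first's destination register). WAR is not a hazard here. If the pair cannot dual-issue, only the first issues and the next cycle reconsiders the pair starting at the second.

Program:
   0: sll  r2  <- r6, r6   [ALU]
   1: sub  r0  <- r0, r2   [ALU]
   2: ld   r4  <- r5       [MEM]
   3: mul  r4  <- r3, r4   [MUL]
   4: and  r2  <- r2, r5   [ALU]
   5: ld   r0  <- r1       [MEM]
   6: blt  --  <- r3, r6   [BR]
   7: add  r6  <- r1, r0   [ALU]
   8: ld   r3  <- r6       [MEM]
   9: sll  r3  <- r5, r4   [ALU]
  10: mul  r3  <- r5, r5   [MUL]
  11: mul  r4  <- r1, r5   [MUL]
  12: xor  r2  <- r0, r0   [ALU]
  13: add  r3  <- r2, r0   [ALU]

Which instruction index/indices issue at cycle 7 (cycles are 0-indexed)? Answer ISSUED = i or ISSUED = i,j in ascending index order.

ISSUED = 10

#0 head=0: sll.ALU i0 RAW r2
#1 head=1: sub.ALU;ld.MEM i1/i2 pair
#2 head=3: mul.MUL;and.ALU i3/i4 pair
#3 head=5: ld.MEM;blt.BR i5/i6 pair
#4 head=7: add.ALU i7 RAW r6
#5 head=8: ld.MEM i8 WAW r3
#6 head=9: sll.ALU i9 WAW r3
#7 head=10: mul.MUL i10 no-port MUL/MUL
#8 head=11: mul.MUL;xor.ALU i11/i12 pair
#9 head=13: add.ALU i13 tail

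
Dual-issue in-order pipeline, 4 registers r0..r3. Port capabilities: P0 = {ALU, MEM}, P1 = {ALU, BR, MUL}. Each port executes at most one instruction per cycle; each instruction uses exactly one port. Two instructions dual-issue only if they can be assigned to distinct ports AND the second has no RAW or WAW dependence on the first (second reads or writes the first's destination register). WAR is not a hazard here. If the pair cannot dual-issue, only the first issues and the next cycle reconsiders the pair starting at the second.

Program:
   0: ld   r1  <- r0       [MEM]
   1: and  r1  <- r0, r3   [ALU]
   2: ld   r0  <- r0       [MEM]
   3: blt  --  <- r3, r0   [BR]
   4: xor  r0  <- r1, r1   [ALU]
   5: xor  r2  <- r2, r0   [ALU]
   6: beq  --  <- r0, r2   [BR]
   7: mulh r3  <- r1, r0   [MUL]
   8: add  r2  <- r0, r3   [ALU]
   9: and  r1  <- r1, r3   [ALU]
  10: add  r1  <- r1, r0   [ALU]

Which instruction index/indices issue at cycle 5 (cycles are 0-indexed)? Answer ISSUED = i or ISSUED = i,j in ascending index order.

ISSUED = 7

0. ld.MEM @i0  | WAW r1
1. and.ALU+ld.MEM @i1+i2  | pair
2. blt.BR+xor.ALU @i3+i4  | pair
3. xor.ALU @i5  | RAW r2
4. beq.BR @i6  | no-port BR/MUL
5. mulh.MUL @i7  | RAW r3
6. add.ALU+and.ALU @i8+i9  | pair
7. add.ALU @i10  | tail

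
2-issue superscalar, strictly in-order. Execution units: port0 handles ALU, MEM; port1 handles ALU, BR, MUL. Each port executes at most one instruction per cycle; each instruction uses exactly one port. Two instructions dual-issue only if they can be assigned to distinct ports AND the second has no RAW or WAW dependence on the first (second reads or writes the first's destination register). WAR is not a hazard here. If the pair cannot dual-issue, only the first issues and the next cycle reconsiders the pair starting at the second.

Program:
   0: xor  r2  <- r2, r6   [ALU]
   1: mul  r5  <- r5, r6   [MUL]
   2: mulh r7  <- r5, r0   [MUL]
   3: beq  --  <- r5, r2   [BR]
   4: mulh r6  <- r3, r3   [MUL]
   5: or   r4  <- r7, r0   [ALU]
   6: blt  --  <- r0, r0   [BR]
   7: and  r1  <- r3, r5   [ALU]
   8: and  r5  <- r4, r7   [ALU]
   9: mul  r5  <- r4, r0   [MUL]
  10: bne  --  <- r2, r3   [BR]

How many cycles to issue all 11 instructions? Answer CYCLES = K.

t=0 i0+i1:xor.ALU/mul.MUL ; dual
t=1 i2:mulh.MUL ; no-port MUL/BR
t=2 i3:beq.BR ; no-port BR/MUL
t=3 i4+i5:mulh.MUL/or.ALU ; dual
t=4 i6+i7:blt.BR/and.ALU ; dual
t=5 i8:and.ALU ; WAW r5
t=6 i9:mul.MUL ; no-port MUL/BR
t=7 i10:bne.BR ; tail

CYCLES = 8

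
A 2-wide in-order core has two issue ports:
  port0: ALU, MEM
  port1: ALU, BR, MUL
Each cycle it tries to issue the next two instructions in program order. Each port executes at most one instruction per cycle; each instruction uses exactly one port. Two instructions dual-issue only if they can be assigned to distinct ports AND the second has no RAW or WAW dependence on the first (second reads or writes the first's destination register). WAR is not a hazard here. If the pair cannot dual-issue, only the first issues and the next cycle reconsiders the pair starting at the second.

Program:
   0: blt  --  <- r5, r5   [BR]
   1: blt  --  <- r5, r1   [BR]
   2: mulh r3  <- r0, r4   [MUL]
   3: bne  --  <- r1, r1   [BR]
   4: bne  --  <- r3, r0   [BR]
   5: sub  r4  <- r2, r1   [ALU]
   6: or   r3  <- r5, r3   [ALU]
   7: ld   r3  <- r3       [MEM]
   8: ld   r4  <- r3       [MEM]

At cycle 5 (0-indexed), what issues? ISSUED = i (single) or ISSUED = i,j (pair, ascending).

  cy0 -> i0 (blt.BR) no-port BR/BR
  cy1 -> i1 (blt.BR) no-port BR/MUL
  cy2 -> i2 (mulh.MUL) no-port MUL/BR
  cy3 -> i3 (bne.BR) no-port BR/BR
  cy4 -> i4/i5 (bne.BR+sub.ALU) 2-wide
  cy5 -> i6 (or.ALU) RAW+WAW r3
  cy6 -> i7 (ld.MEM) no-port MEM/MEM
  cy7 -> i8 (ld.MEM) tail

ISSUED = 6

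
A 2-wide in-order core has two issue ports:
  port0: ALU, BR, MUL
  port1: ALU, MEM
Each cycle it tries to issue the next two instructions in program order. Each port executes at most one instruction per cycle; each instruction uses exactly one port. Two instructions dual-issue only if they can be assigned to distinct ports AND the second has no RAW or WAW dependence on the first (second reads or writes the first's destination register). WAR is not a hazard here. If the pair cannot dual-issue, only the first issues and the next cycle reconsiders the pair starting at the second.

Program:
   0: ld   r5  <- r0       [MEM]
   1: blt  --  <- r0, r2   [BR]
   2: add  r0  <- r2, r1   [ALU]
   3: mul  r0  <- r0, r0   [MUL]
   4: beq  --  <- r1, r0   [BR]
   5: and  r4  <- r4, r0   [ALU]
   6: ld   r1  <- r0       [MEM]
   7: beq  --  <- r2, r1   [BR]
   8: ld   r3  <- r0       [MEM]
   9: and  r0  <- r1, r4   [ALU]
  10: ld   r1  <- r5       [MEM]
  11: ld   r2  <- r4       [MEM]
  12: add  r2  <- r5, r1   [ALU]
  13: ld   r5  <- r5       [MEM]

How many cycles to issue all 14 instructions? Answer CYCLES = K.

CYCLES = 9

[0] i0,i1  ld.MEM/blt.BR  -- 2-wide
[1] i2  add.ALU  -- RAW+WAW r0
[2] i3  mul.MUL  -- no-port MUL/BR
[3] i4,i5  beq.BR/and.ALU  -- 2-wide
[4] i6  ld.MEM  -- RAW r1
[5] i7,i8  beq.BR/ld.MEM  -- 2-wide
[6] i9,i10  and.ALU/ld.MEM  -- 2-wide
[7] i11  ld.MEM  -- WAW r2
[8] i12,i13  add.ALU/ld.MEM  -- 2-wide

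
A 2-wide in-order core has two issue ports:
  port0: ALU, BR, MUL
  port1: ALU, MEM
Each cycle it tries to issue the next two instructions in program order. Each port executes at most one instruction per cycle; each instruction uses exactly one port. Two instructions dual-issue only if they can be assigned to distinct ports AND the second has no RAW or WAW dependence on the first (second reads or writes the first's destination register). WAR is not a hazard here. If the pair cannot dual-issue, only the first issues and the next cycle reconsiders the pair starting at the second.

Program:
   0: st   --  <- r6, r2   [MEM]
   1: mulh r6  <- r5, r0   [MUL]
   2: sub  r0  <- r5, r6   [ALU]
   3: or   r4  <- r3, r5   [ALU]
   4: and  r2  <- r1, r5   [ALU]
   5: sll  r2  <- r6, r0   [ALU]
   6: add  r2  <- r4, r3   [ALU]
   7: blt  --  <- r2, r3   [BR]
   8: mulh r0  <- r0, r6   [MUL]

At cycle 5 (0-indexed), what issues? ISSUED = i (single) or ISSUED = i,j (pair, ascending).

ISSUED = 7

#0 head=0: st/mulh i0/i1 dual
#1 head=2: sub/or i2/i3 dual
#2 head=4: and i4 WAW r2
#3 head=5: sll i5 WAW r2
#4 head=6: add i6 RAW r2
#5 head=7: blt i7 no-port BR/MUL
#6 head=8: mulh i8 tail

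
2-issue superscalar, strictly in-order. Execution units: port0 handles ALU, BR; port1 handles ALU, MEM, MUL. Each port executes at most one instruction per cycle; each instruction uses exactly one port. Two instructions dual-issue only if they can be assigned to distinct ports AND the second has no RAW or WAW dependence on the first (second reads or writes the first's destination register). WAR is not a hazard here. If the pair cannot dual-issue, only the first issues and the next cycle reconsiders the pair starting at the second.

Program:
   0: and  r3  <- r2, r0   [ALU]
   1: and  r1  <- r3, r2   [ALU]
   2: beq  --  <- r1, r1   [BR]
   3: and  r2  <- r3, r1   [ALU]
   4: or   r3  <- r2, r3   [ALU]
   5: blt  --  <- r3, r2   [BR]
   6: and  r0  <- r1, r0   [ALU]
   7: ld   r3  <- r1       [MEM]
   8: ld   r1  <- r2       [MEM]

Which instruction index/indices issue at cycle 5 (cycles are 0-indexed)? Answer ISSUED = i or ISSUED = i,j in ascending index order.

ISSUED = 7

  cy0 -> i0 (and.ALU) RAW r3
  cy1 -> i1 (and.ALU) RAW r1
  cy2 -> i2&i3 (beq.BR and.ALU) pair
  cy3 -> i4 (or.ALU) RAW r3
  cy4 -> i5&i6 (blt.BR and.ALU) pair
  cy5 -> i7 (ld.MEM) no-port MEM/MEM
  cy6 -> i8 (ld.MEM) tail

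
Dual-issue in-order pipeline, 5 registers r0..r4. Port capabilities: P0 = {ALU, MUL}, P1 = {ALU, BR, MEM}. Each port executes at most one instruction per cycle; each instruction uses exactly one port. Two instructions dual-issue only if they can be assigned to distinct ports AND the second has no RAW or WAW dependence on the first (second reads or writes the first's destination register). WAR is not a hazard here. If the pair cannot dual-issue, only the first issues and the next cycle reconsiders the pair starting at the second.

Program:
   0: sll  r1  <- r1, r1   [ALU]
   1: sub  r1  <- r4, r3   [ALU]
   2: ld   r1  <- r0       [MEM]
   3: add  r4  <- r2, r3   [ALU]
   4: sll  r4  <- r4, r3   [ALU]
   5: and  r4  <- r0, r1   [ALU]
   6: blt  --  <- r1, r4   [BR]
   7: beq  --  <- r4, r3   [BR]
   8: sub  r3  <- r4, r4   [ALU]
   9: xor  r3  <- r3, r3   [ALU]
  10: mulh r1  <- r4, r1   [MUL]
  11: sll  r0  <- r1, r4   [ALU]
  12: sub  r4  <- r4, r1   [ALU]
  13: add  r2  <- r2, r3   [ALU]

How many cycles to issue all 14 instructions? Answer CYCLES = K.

CYCLES = 10

0. sll @i0  | WAW r1
1. sub @i1  | WAW r1
2. ld add @i2+i3  | dual
3. sll @i4  | WAW r4
4. and @i5  | RAW r4
5. blt @i6  | no-port BR/BR
6. beq sub @i7+i8  | dual
7. xor mulh @i9+i10  | dual
8. sll sub @i11+i12  | dual
9. add @i13  | tail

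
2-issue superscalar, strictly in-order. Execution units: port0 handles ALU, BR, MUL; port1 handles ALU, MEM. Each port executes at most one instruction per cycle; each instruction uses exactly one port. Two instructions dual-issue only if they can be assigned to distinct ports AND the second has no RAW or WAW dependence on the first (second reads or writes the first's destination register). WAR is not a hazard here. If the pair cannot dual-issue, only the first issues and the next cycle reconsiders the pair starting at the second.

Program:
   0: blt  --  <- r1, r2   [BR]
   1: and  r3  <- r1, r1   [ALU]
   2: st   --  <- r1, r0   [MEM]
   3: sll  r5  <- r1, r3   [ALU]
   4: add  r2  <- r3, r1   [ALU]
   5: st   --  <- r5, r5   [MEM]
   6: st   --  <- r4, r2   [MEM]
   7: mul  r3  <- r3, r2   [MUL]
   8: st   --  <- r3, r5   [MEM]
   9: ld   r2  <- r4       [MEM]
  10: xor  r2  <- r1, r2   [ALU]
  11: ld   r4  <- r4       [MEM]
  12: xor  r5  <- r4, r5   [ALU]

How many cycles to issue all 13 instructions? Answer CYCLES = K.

0. blt.BR and.ALU @i0&i1  | dual
1. st.MEM sll.ALU @i2&i3  | dual
2. add.ALU st.MEM @i4&i5  | dual
3. st.MEM mul.MUL @i6&i7  | dual
4. st.MEM @i8  | no-port MEM/MEM
5. ld.MEM @i9  | RAW+WAW r2
6. xor.ALU ld.MEM @i10&i11  | dual
7. xor.ALU @i12  | tail

CYCLES = 8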